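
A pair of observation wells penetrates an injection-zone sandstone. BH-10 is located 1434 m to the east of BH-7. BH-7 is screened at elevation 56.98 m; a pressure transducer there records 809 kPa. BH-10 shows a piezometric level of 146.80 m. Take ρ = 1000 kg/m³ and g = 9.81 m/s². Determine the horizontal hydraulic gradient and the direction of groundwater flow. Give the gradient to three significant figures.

Pressure head at BH-7: ψ = P/(ρg) = 809×1000 / (1000 × 9.81) = 82.47 m.
Total head at BH-7: h = z + ψ = 56.98 + 82.47 = 139.45 m.
Total head at BH-10: h = 146.80 m (water level in the piezometer is the total head).
Head difference: h(BH-7) − h(BH-10) = 139.45 − 146.80 = -7.35 m.
Hydraulic gradient: i = |Δh| / L = 7.35 / 1434 = 0.00513.
Flow is from higher to lower head: from BH-10 toward BH-7, i.e. toward the west.

i ≈ 0.00513; groundwater flows toward the west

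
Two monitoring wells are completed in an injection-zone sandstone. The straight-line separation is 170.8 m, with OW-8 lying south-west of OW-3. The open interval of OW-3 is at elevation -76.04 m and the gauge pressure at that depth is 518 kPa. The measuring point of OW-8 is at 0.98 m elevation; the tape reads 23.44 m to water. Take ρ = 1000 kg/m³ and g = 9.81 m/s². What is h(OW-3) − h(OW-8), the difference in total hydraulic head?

Pressure head at OW-3: ψ = P/(ρg) = 518×1000 / (1000 × 9.81) = 52.80 m.
Total head at OW-3: h = z + ψ = -76.04 + 52.80 = -23.24 m.
Total head at OW-8: h = 0.98 − 23.44 = -22.46 m.
Head difference: h(OW-3) − h(OW-8) = -23.24 − (-22.46) = -0.78 m.

Δh ≈ -0.78 m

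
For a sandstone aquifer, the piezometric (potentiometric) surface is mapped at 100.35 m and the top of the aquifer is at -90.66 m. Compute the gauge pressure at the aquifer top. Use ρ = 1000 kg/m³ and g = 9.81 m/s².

Pressure head at the aquifer top: ψ = h − z = 100.35 − (-90.66) = 191.01 m.
P = ρgψ = 1000 × 9.81 × 191.01 = 1873808 Pa ≈ 1870 kPa.

P ≈ 1870 kPa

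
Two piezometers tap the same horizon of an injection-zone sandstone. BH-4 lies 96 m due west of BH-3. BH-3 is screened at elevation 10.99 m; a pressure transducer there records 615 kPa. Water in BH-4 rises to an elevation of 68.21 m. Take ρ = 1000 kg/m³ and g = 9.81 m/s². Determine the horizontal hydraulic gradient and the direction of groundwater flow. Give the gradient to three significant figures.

Pressure head at BH-3: ψ = P/(ρg) = 615×1000 / (1000 × 9.81) = 62.69 m.
Total head at BH-3: h = z + ψ = 10.99 + 62.69 = 73.68 m.
Total head at BH-4: h = 68.21 m (water level in the piezometer is the total head).
Head difference: h(BH-3) − h(BH-4) = 73.68 − 68.21 = 5.47 m.
Hydraulic gradient: i = |Δh| / L = 5.47 / 96 = 0.0570.
Flow is from higher to lower head: from BH-3 toward BH-4, i.e. toward the west.

i ≈ 0.0570; groundwater flows toward the west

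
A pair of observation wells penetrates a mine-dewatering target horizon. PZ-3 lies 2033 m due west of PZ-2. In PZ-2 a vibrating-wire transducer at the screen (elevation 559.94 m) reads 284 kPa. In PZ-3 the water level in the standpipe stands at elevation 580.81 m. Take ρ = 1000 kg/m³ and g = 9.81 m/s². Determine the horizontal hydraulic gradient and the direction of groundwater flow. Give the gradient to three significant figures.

Pressure head at PZ-2: ψ = P/(ρg) = 284×1000 / (1000 × 9.81) = 28.95 m.
Total head at PZ-2: h = z + ψ = 559.94 + 28.95 = 588.89 m.
Total head at PZ-3: h = 580.81 m (water level in the piezometer is the total head).
Head difference: h(PZ-2) − h(PZ-3) = 588.89 − 580.81 = 8.08 m.
Hydraulic gradient: i = |Δh| / L = 8.08 / 2033 = 0.00397.
Flow is from higher to lower head: from PZ-2 toward PZ-3, i.e. toward the west.

i ≈ 0.00397; groundwater flows toward the west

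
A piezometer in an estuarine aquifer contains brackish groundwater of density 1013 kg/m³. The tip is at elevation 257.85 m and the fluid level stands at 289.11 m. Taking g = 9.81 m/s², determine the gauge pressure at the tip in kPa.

Pressure head ψ = h − z = 289.11 − 257.85 = 31.26 m.
P = ρgψ = 1013 × 9.81 × 31.26 = 310647 Pa ≈ 311 kPa.

P ≈ 311 kPa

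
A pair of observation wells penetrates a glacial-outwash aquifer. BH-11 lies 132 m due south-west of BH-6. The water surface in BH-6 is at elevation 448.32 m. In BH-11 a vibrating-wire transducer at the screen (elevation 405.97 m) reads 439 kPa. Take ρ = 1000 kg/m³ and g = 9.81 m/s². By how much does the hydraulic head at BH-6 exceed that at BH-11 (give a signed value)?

Total head at BH-6: h = 448.32 m (water level in the piezometer is the total head).
Pressure head at BH-11: ψ = P/(ρg) = 439×1000 / (1000 × 9.81) = 44.75 m.
Total head at BH-11: h = z + ψ = 405.97 + 44.75 = 450.72 m.
Head difference: h(BH-6) − h(BH-11) = 448.32 − 450.72 = -2.40 m.

Δh ≈ -2.40 m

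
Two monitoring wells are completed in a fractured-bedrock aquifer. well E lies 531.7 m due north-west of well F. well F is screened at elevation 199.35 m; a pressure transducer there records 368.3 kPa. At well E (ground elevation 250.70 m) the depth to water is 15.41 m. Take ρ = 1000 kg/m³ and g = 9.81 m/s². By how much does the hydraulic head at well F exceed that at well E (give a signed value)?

Δh ≈ 1.60 m

Pressure head at well F: ψ = P/(ρg) = 368.3×1000 / (1000 × 9.81) = 37.54 m.
Total head at well F: h = z + ψ = 199.35 + 37.54 = 236.89 m.
Total head at well E: h = 250.70 − 15.41 = 235.29 m.
Head difference: h(well F) − h(well E) = 236.89 − 235.29 = 1.60 m.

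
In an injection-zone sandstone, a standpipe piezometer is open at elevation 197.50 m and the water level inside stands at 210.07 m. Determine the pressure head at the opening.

ψ ≈ 12.57 m

Total head h = 210.07 m (the water-surface elevation in the piezometer).
Pressure head ψ = h − z = 210.07 − 197.50 = 12.57 m.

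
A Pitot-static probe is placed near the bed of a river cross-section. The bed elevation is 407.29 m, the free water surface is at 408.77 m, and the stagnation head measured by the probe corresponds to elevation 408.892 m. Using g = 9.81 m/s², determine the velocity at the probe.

v ≈ 1.55 m/s

Near the bed, under hydrostatic conditions, the piezometric head (z + ψ) equals the free-surface elevation, 408.77 m.
Velocity head = total − piezometric = 408.892 − 408.77 = 0.122 m.
v = √(2g·h_v) = √(2 × 9.81 × 0.122) = 1.55 m/s.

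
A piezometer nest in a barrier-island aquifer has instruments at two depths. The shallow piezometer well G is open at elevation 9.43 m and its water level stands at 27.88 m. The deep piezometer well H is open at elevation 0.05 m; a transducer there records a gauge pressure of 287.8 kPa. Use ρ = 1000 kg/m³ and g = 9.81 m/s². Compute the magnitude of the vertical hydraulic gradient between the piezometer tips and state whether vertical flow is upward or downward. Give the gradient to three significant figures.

Total head at well G: h = 27.88 m (water level in the standpipe).
Pressure head at well H: ψ = P/(ρg) = 287.8×1000 / (1000 × 9.81) = 29.34 m.
Total head at well H: h = z + ψ = 0.05 + 29.34 = 29.39 m.
Δh = h(well G) − h(well H) = 27.88 − 29.39 = -1.51 m.
Vertical separation Δz = 9.43 − 0.05 = 9.38 m.
|i_v| = |Δh| / Δz = 1.51 / 9.38 = 0.161.
Head is higher in the deep piezometer, so vertical flow is upward (discharge condition).

|i_v| ≈ 0.161; vertical flow is upward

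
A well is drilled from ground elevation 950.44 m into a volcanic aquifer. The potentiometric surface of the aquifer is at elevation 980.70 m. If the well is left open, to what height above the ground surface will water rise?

≈ 30.26 m above ground

Water rises to the potentiometric surface, so the rise above ground = 980.70 − 950.44 = 30.26 m.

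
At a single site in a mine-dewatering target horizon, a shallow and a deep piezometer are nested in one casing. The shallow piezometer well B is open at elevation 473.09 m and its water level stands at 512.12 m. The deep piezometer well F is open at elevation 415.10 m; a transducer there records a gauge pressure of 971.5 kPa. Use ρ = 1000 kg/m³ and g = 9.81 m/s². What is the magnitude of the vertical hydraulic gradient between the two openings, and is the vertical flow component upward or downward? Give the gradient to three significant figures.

|i_v| ≈ 0.0347; vertical flow is upward

Total head at well B: h = 512.12 m (water level in the standpipe).
Pressure head at well F: ψ = P/(ρg) = 971.5×1000 / (1000 × 9.81) = 99.03 m.
Total head at well F: h = z + ψ = 415.10 + 99.03 = 514.13 m.
Δh = h(well B) − h(well F) = 512.12 − 514.13 = -2.01 m.
Vertical separation Δz = 473.09 − 415.10 = 57.99 m.
|i_v| = |Δh| / Δz = 2.01 / 57.99 = 0.0347.
Head is higher in the deep piezometer, so vertical flow is upward (discharge condition).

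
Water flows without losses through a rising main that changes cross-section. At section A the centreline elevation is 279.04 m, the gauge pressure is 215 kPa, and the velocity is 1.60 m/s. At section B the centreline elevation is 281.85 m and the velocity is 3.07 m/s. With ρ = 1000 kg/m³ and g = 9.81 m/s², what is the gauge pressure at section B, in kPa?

Pressure head at A: ψ₁ = P₁/(ρg) = 215×1000 / (1000 × 9.81) = 21.92 m.
Velocity heads: v₁²/2g = 1.60²/19.62 = 0.130 m; v₂²/2g = 3.07²/19.62 = 0.480 m.
Total head H = z₁ + ψ₁ + v₁²/2g = 279.04 + 21.92 + 0.130 = 301.09 m.
ψ₂ = H − z₂ − v₂²/2g = 301.09 − 281.85 − 0.480 = 18.76 m.
P₂ = ρgψ₂ = 1000 × 9.81 × 18.76 ≈ 184 kPa.

P₂ ≈ 184 kPa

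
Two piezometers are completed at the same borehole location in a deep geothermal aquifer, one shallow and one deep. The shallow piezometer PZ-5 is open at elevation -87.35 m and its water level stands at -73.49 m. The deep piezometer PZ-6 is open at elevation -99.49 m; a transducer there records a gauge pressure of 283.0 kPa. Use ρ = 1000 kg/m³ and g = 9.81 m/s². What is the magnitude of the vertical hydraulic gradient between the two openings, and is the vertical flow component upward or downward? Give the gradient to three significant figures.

|i_v| ≈ 0.235; vertical flow is upward

Total head at PZ-5: h = -73.49 m (water level in the standpipe).
Pressure head at PZ-6: ψ = P/(ρg) = 283.0×1000 / (1000 × 9.81) = 28.85 m.
Total head at PZ-6: h = z + ψ = -99.49 + 28.85 = -70.64 m.
Δh = h(PZ-5) − h(PZ-6) = -73.49 − (-70.64) = -2.85 m.
Vertical separation Δz = -87.35 − (-99.49) = 12.14 m.
|i_v| = |Δh| / Δz = 2.85 / 12.14 = 0.235.
Head is higher in the deep piezometer, so vertical flow is upward (discharge condition).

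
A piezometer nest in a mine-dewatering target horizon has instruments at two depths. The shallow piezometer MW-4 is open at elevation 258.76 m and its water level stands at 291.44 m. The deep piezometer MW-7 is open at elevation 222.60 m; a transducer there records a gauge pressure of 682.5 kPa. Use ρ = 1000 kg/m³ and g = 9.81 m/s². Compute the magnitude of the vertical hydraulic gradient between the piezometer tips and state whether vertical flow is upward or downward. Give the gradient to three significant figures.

|i_v| ≈ 0.0202; vertical flow is upward

Total head at MW-4: h = 291.44 m (water level in the standpipe).
Pressure head at MW-7: ψ = P/(ρg) = 682.5×1000 / (1000 × 9.81) = 69.57 m.
Total head at MW-7: h = z + ψ = 222.60 + 69.57 = 292.17 m.
Δh = h(MW-4) − h(MW-7) = 291.44 − 292.17 = -0.73 m.
Vertical separation Δz = 258.76 − 222.60 = 36.16 m.
|i_v| = |Δh| / Δz = 0.73 / 36.16 = 0.0202.
Head is higher in the deep piezometer, so vertical flow is upward (discharge condition).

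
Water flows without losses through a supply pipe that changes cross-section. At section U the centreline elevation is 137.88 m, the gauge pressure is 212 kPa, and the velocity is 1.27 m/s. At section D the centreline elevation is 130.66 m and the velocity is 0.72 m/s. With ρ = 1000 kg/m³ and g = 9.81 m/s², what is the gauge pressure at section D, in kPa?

Pressure head at U: ψ₁ = P₁/(ρg) = 212×1000 / (1000 × 9.81) = 21.61 m.
Velocity heads: v₁²/2g = 1.27²/19.62 = 0.082 m; v₂²/2g = 0.72²/19.62 = 0.026 m.
Total head H = z₁ + ψ₁ + v₁²/2g = 137.88 + 21.61 + 0.082 = 159.57 m.
ψ₂ = H − z₂ − v₂²/2g = 159.57 − 130.66 − 0.026 = 28.88 m.
P₂ = ρgψ₂ = 1000 × 9.81 × 28.88 ≈ 283 kPa.

P₂ ≈ 283 kPa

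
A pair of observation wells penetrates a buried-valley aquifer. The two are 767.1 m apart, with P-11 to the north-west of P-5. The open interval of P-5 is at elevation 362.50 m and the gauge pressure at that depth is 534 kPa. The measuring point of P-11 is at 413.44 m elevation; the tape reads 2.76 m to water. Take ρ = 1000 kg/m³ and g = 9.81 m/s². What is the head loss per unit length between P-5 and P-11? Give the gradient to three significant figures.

i ≈ 0.00815 m/m

Pressure head at P-5: ψ = P/(ρg) = 534×1000 / (1000 × 9.81) = 54.43 m.
Total head at P-5: h = z + ψ = 362.50 + 54.43 = 416.93 m.
Total head at P-11: h = 413.44 − 2.76 = 410.68 m.
Head difference: h(P-5) − h(P-11) = 416.93 − 410.68 = 6.25 m.
Hydraulic gradient: i = |Δh| / L = 6.25 / 767.1 = 0.00815.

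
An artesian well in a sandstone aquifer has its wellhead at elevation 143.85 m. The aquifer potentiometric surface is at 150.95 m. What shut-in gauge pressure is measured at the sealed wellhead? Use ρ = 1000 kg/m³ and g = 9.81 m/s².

Head above the cap: Δh = 150.95 − 143.85 = 7.10 m.
P = ρgΔh = 1000 × 9.81 × 7.10 = 69651 Pa ≈ 69.7 kPa.

P ≈ 69.7 kPa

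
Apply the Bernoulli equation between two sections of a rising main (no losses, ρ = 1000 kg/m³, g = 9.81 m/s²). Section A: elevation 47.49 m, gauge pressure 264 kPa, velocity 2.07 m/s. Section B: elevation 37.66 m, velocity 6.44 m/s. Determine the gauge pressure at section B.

P₂ ≈ 342 kPa

Pressure head at A: ψ₁ = P₁/(ρg) = 264×1000 / (1000 × 9.81) = 26.91 m.
Velocity heads: v₁²/2g = 2.07²/19.62 = 0.218 m; v₂²/2g = 6.44²/19.62 = 2.114 m.
Total head H = z₁ + ψ₁ + v₁²/2g = 47.49 + 26.91 + 0.218 = 74.62 m.
ψ₂ = H − z₂ − v₂²/2g = 74.62 − 37.66 − 2.114 = 34.85 m.
P₂ = ρgψ₂ = 1000 × 9.81 × 34.85 ≈ 342 kPa.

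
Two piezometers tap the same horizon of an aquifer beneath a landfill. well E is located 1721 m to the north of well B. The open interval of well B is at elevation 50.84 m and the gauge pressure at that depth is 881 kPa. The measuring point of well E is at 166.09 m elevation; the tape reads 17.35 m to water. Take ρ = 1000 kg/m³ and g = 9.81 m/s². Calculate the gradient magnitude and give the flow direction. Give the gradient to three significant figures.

Pressure head at well B: ψ = P/(ρg) = 881×1000 / (1000 × 9.81) = 89.81 m.
Total head at well B: h = z + ψ = 50.84 + 89.81 = 140.65 m.
Total head at well E: h = 166.09 − 17.35 = 148.74 m.
Head difference: h(well B) − h(well E) = 140.65 − 148.74 = -8.09 m.
Hydraulic gradient: i = |Δh| / L = 8.09 / 1721 = 0.00470.
Flow is from higher to lower head: from well E toward well B, i.e. toward the south.

i ≈ 0.00470; groundwater flows toward the south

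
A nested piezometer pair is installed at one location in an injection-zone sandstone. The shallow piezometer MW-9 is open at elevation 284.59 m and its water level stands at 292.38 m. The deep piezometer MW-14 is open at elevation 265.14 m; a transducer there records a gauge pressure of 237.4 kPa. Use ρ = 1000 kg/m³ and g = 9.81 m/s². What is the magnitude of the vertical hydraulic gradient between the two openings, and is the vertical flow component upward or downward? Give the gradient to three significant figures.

|i_v| ≈ 0.156; vertical flow is downward

Total head at MW-9: h = 292.38 m (water level in the standpipe).
Pressure head at MW-14: ψ = P/(ρg) = 237.4×1000 / (1000 × 9.81) = 24.20 m.
Total head at MW-14: h = z + ψ = 265.14 + 24.20 = 289.34 m.
Δh = h(MW-9) − h(MW-14) = 292.38 − 289.34 = 3.04 m.
Vertical separation Δz = 284.59 − 265.14 = 19.45 m.
|i_v| = |Δh| / Δz = 3.04 / 19.45 = 0.156.
Head is higher in the shallow piezometer, so vertical flow is downward (recharge condition).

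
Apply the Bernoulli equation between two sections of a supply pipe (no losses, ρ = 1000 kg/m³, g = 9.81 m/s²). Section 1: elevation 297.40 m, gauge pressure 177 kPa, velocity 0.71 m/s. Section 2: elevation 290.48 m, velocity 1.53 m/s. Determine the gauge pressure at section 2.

Pressure head at 1: ψ₁ = P₁/(ρg) = 177×1000 / (1000 × 9.81) = 18.04 m.
Velocity heads: v₁²/2g = 0.71²/19.62 = 0.026 m; v₂²/2g = 1.53²/19.62 = 0.119 m.
Total head H = z₁ + ψ₁ + v₁²/2g = 297.40 + 18.04 + 0.026 = 315.47 m.
ψ₂ = H − z₂ − v₂²/2g = 315.47 − 290.48 − 0.119 = 24.87 m.
P₂ = ρgψ₂ = 1000 × 9.81 × 24.87 ≈ 244 kPa.

P₂ ≈ 244 kPa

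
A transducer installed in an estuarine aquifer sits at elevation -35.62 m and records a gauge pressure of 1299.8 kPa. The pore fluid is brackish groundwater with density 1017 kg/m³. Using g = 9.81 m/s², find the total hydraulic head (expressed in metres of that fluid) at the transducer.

ψ = P/(ρg) = 1299.8×1000 / (1017 × 9.81) = 130.28 m.
h = z + ψ = -35.62 + 130.28 = 94.66 m.

h ≈ 94.66 m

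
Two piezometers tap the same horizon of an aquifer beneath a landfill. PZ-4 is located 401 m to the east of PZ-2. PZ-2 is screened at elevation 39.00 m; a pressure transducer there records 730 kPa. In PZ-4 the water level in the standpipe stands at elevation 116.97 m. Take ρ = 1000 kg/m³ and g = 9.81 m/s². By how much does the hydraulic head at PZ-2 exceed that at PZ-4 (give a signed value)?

Δh ≈ -3.56 m

Pressure head at PZ-2: ψ = P/(ρg) = 730×1000 / (1000 × 9.81) = 74.41 m.
Total head at PZ-2: h = z + ψ = 39.00 + 74.41 = 113.41 m.
Total head at PZ-4: h = 116.97 m (water level in the piezometer is the total head).
Head difference: h(PZ-2) − h(PZ-4) = 113.41 − 116.97 = -3.56 m.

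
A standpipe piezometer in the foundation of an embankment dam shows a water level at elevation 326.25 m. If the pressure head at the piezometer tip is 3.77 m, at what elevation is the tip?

z ≈ 322.48 m

z = h − ψ = 326.25 − 3.77 = 322.48 m.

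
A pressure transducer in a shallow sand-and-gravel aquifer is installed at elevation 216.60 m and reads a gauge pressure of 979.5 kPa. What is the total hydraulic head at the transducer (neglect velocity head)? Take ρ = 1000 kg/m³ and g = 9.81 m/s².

ψ = P/(ρg) = 979.5×1000 / (1000 × 9.81) = 99.85 m.
h = z + ψ = 216.60 + 99.85 = 316.45 m.

h ≈ 316.45 m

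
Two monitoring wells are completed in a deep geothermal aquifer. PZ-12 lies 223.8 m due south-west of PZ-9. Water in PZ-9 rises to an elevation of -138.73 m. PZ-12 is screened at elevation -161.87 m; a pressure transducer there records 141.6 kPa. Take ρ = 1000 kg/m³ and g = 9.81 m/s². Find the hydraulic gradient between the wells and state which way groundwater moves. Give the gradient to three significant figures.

i ≈ 0.0389; groundwater flows toward the south-west

Total head at PZ-9: h = -138.73 m (water level in the piezometer is the total head).
Pressure head at PZ-12: ψ = P/(ρg) = 141.6×1000 / (1000 × 9.81) = 14.43 m.
Total head at PZ-12: h = z + ψ = -161.87 + 14.43 = -147.44 m.
Head difference: h(PZ-9) − h(PZ-12) = -138.73 − (-147.44) = 8.71 m.
Hydraulic gradient: i = |Δh| / L = 8.71 / 223.8 = 0.0389.
Flow is from higher to lower head: from PZ-9 toward PZ-12, i.e. toward the south-west.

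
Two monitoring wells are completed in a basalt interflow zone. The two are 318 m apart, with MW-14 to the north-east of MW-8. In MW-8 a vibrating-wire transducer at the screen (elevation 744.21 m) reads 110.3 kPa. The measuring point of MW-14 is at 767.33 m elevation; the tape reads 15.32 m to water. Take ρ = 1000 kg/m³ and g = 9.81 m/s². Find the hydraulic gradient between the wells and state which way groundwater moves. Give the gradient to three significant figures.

i ≈ 0.0108; groundwater flows toward the north-east

Pressure head at MW-8: ψ = P/(ρg) = 110.3×1000 / (1000 × 9.81) = 11.24 m.
Total head at MW-8: h = z + ψ = 744.21 + 11.24 = 755.45 m.
Total head at MW-14: h = 767.33 − 15.32 = 752.01 m.
Head difference: h(MW-8) − h(MW-14) = 755.45 − 752.01 = 3.44 m.
Hydraulic gradient: i = |Δh| / L = 3.44 / 318 = 0.0108.
Flow is from higher to lower head: from MW-8 toward MW-14, i.e. toward the north-east.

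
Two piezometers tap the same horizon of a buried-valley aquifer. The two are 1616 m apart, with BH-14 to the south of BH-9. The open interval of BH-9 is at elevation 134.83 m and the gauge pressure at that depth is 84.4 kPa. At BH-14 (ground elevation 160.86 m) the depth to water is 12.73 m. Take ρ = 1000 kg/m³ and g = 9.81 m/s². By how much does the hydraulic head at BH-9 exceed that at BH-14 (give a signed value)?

Δh ≈ -4.70 m

Pressure head at BH-9: ψ = P/(ρg) = 84.4×1000 / (1000 × 9.81) = 8.60 m.
Total head at BH-9: h = z + ψ = 134.83 + 8.60 = 143.43 m.
Total head at BH-14: h = 160.86 − 12.73 = 148.13 m.
Head difference: h(BH-9) − h(BH-14) = 143.43 − 148.13 = -4.70 m.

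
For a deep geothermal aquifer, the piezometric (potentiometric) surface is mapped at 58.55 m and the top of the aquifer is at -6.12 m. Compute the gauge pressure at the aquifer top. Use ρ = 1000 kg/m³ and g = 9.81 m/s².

Pressure head at the aquifer top: ψ = h − z = 58.55 − (-6.12) = 64.67 m.
P = ρgψ = 1000 × 9.81 × 64.67 = 634413 Pa ≈ 634 kPa.

P ≈ 634 kPa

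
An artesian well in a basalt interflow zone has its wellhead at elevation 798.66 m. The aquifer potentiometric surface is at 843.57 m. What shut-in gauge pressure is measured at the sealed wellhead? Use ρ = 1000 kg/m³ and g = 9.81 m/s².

P ≈ 441 kPa

Head above the cap: Δh = 843.57 − 798.66 = 44.91 m.
P = ρgΔh = 1000 × 9.81 × 44.91 = 440567 Pa ≈ 441 kPa.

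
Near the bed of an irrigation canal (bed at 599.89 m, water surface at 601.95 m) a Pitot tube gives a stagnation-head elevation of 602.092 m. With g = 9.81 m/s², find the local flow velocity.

Near the bed, under hydrostatic conditions, the piezometric head (z + ψ) equals the free-surface elevation, 601.95 m.
Velocity head = total − piezometric = 602.092 − 601.95 = 0.142 m.
v = √(2g·h_v) = √(2 × 9.81 × 0.142) = 1.67 m/s.

v ≈ 1.67 m/s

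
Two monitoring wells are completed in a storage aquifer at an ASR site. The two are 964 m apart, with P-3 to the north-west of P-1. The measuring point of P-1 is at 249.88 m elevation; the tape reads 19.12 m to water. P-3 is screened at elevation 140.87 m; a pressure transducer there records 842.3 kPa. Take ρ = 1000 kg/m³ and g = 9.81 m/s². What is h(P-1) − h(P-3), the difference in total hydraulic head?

Total head at P-1: h = 249.88 − 19.12 = 230.76 m.
Pressure head at P-3: ψ = P/(ρg) = 842.3×1000 / (1000 × 9.81) = 85.86 m.
Total head at P-3: h = z + ψ = 140.87 + 85.86 = 226.73 m.
Head difference: h(P-1) − h(P-3) = 230.76 − 226.73 = 4.03 m.

Δh ≈ 4.03 m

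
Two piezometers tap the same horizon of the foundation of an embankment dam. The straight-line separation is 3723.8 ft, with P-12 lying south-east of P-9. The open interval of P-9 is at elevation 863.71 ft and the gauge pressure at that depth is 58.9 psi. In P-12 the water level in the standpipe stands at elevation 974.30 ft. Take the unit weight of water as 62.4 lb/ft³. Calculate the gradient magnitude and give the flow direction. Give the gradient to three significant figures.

Pressure head at P-9: ψ = 144·P/γ = 144 × 58.9 / 62.4 = 135.92 ft.
Total head at P-9: h = z + ψ = 863.71 + 135.92 = 999.63 ft.
Total head at P-12: h = 974.30 ft (water level in the piezometer is the total head).
Head difference: h(P-9) − h(P-12) = 999.63 − 974.30 = 25.33 ft.
Hydraulic gradient: i = |Δh| / L = 25.33 / 3723.8 = 0.00680.
Flow is from higher to lower head: from P-9 toward P-12, i.e. toward the south-east.

i ≈ 0.00680; groundwater flows toward the south-east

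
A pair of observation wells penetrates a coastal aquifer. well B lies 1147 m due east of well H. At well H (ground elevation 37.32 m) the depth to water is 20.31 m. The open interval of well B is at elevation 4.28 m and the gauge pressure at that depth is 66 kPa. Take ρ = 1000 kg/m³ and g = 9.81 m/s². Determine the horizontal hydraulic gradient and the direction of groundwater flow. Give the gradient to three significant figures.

Total head at well H: h = 37.32 − 20.31 = 17.01 m.
Pressure head at well B: ψ = P/(ρg) = 66×1000 / (1000 × 9.81) = 6.73 m.
Total head at well B: h = z + ψ = 4.28 + 6.73 = 11.01 m.
Head difference: h(well H) − h(well B) = 17.01 − 11.01 = 6.00 m.
Hydraulic gradient: i = |Δh| / L = 6.00 / 1147 = 0.00523.
Flow is from higher to lower head: from well H toward well B, i.e. toward the east.

i ≈ 0.00523; groundwater flows toward the east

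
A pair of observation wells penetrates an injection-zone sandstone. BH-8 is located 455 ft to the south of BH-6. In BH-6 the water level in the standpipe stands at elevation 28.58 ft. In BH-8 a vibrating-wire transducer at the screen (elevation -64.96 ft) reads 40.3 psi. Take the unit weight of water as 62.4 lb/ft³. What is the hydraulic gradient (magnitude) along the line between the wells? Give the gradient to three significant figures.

Total head at BH-6: h = 28.58 ft (water level in the piezometer is the total head).
Pressure head at BH-8: ψ = 144·P/γ = 144 × 40.3 / 62.4 = 93.00 ft.
Total head at BH-8: h = z + ψ = -64.96 + 93.00 = 28.04 ft.
Head difference: h(BH-6) − h(BH-8) = 28.58 − 28.04 = 0.54 ft.
Hydraulic gradient: i = |Δh| / L = 0.54 / 455 = 0.00119.

i ≈ 0.00119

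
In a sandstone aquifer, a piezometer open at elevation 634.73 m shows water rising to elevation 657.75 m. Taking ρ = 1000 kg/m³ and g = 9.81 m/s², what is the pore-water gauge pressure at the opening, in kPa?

Pressure head ψ = h − z = 657.75 − 634.73 = 23.02 m.
P = ρgψ = 1000 × 9.81 × 23.02 = 225826 Pa ≈ 226 kPa.

P ≈ 226 kPa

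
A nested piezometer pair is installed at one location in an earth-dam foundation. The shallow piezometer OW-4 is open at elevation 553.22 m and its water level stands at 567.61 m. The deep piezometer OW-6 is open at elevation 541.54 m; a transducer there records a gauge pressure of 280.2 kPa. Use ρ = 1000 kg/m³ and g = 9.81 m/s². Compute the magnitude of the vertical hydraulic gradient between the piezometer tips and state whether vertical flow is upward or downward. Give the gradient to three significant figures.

Total head at OW-4: h = 567.61 m (water level in the standpipe).
Pressure head at OW-6: ψ = P/(ρg) = 280.2×1000 / (1000 × 9.81) = 28.56 m.
Total head at OW-6: h = z + ψ = 541.54 + 28.56 = 570.10 m.
Δh = h(OW-4) − h(OW-6) = 567.61 − 570.10 = -2.49 m.
Vertical separation Δz = 553.22 − 541.54 = 11.68 m.
|i_v| = |Δh| / Δz = 2.49 / 11.68 = 0.213.
Head is higher in the deep piezometer, so vertical flow is upward (discharge condition).

|i_v| ≈ 0.213; vertical flow is upward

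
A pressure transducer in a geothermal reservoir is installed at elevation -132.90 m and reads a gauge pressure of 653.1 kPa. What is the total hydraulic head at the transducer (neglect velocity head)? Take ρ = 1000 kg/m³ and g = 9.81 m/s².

h ≈ -66.33 m

ψ = P/(ρg) = 653.1×1000 / (1000 × 9.81) = 66.57 m.
h = z + ψ = -132.90 + 66.57 = -66.33 m.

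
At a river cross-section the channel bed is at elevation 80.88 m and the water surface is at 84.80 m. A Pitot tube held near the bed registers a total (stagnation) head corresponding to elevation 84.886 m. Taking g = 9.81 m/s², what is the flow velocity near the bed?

Near the bed, under hydrostatic conditions, the piezometric head (z + ψ) equals the free-surface elevation, 84.80 m.
Velocity head = total − piezometric = 84.886 − 84.80 = 0.086 m.
v = √(2g·h_v) = √(2 × 9.81 × 0.086) = 1.30 m/s.

v ≈ 1.30 m/s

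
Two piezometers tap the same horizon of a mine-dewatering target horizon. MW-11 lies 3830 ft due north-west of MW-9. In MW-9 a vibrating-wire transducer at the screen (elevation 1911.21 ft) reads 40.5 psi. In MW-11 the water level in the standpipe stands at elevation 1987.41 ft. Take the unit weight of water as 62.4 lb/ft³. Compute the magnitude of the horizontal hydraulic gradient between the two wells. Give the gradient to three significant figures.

Pressure head at MW-9: ψ = 144·P/γ = 144 × 40.5 / 62.4 = 93.46 ft.
Total head at MW-9: h = z + ψ = 1911.21 + 93.46 = 2004.67 ft.
Total head at MW-11: h = 1987.41 ft (water level in the piezometer is the total head).
Head difference: h(MW-9) − h(MW-11) = 2004.67 − 1987.41 = 17.26 ft.
Hydraulic gradient: i = |Δh| / L = 17.26 / 3830 = 0.00451.

i ≈ 0.00451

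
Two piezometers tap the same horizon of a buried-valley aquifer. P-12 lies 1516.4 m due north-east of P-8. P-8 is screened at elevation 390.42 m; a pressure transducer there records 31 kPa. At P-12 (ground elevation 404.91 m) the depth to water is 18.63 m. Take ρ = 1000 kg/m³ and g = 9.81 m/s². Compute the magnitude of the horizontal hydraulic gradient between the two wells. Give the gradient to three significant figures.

Pressure head at P-8: ψ = P/(ρg) = 31×1000 / (1000 × 9.81) = 3.16 m.
Total head at P-8: h = z + ψ = 390.42 + 3.16 = 393.58 m.
Total head at P-12: h = 404.91 − 18.63 = 386.28 m.
Head difference: h(P-8) − h(P-12) = 393.58 − 386.28 = 7.30 m.
Hydraulic gradient: i = |Δh| / L = 7.30 / 1516.4 = 0.00481.

i ≈ 0.00481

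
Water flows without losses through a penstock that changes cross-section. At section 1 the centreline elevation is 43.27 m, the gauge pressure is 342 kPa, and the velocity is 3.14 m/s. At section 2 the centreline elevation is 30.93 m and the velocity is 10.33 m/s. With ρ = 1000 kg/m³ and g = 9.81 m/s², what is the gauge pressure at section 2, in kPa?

Pressure head at 1: ψ₁ = P₁/(ρg) = 342×1000 / (1000 × 9.81) = 34.86 m.
Velocity heads: v₁²/2g = 3.14²/19.62 = 0.503 m; v₂²/2g = 10.33²/19.62 = 5.439 m.
Total head H = z₁ + ψ₁ + v₁²/2g = 43.27 + 34.86 + 0.503 = 78.63 m.
ψ₂ = H − z₂ − v₂²/2g = 78.63 − 30.93 − 5.439 = 42.26 m.
P₂ = ρgψ₂ = 1000 × 9.81 × 42.26 ≈ 415 kPa.

P₂ ≈ 415 kPa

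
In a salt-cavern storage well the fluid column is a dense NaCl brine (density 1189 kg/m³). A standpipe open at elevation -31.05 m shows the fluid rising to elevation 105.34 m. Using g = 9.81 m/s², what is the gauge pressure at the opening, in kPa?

P ≈ 1590 kPa

Pressure head ψ = h − z = 105.34 − (-31.05) = 136.39 m.
P = ρgψ = 1189 × 9.81 × 136.39 = 1590865 Pa ≈ 1590 kPa.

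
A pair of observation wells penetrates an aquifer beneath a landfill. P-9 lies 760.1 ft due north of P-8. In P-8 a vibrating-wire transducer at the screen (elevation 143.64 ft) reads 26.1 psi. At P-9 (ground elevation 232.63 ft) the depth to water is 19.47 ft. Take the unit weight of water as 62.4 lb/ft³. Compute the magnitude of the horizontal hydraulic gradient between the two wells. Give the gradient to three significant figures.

i ≈ 0.0122

Pressure head at P-8: ψ = 144·P/γ = 144 × 26.1 / 62.4 = 60.23 ft.
Total head at P-8: h = z + ψ = 143.64 + 60.23 = 203.87 ft.
Total head at P-9: h = 232.63 − 19.47 = 213.16 ft.
Head difference: h(P-8) − h(P-9) = 203.87 − 213.16 = -9.29 ft.
Hydraulic gradient: i = |Δh| / L = 9.29 / 760.1 = 0.0122.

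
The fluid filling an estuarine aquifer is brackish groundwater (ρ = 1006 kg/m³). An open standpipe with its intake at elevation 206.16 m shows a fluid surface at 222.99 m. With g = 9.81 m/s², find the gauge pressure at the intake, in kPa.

Pressure head ψ = h − z = 222.99 − 206.16 = 16.83 m.
P = ρgψ = 1006 × 9.81 × 16.83 = 166093 Pa ≈ 166 kPa.

P ≈ 166 kPa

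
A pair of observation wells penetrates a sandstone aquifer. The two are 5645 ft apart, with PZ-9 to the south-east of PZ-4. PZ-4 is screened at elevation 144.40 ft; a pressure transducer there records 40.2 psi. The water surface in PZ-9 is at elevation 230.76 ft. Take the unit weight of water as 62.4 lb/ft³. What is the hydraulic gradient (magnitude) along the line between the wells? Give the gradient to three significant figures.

Pressure head at PZ-4: ψ = 144·P/γ = 144 × 40.2 / 62.4 = 92.77 ft.
Total head at PZ-4: h = z + ψ = 144.40 + 92.77 = 237.17 ft.
Total head at PZ-9: h = 230.76 ft (water level in the piezometer is the total head).
Head difference: h(PZ-4) − h(PZ-9) = 237.17 − 230.76 = 6.41 ft.
Hydraulic gradient: i = |Δh| / L = 6.41 / 5645 = 0.00114.

i ≈ 0.00114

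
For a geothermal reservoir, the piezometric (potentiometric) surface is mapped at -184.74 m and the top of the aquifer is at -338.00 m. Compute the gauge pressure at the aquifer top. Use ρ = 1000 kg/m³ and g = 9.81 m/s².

Pressure head at the aquifer top: ψ = h − z = -184.74 − (-338.00) = 153.26 m.
P = ρgψ = 1000 × 9.81 × 153.26 = 1503481 Pa ≈ 1500 kPa.

P ≈ 1500 kPa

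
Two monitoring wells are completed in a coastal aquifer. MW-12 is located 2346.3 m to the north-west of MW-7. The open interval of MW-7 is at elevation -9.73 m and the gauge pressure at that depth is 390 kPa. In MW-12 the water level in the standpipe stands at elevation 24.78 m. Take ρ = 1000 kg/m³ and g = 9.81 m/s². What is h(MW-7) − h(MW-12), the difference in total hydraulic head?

Δh ≈ 5.25 m

Pressure head at MW-7: ψ = P/(ρg) = 390×1000 / (1000 × 9.81) = 39.76 m.
Total head at MW-7: h = z + ψ = -9.73 + 39.76 = 30.03 m.
Total head at MW-12: h = 24.78 m (water level in the piezometer is the total head).
Head difference: h(MW-7) − h(MW-12) = 30.03 − 24.78 = 5.25 m.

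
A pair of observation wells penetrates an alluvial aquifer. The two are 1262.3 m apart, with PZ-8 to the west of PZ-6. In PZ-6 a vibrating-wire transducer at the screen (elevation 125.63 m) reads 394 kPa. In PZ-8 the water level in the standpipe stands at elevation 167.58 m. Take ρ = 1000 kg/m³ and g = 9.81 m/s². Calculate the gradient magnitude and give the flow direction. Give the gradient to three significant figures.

Pressure head at PZ-6: ψ = P/(ρg) = 394×1000 / (1000 × 9.81) = 40.16 m.
Total head at PZ-6: h = z + ψ = 125.63 + 40.16 = 165.79 m.
Total head at PZ-8: h = 167.58 m (water level in the piezometer is the total head).
Head difference: h(PZ-6) − h(PZ-8) = 165.79 − 167.58 = -1.79 m.
Hydraulic gradient: i = |Δh| / L = 1.79 / 1262.3 = 0.00142.
Flow is from higher to lower head: from PZ-8 toward PZ-6, i.e. toward the east.

i ≈ 0.00142; groundwater flows toward the east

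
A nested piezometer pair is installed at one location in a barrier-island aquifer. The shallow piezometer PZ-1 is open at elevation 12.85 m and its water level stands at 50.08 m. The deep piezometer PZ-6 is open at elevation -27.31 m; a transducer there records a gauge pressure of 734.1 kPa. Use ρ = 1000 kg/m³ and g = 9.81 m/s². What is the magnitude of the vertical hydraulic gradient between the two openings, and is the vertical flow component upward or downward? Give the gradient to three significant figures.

|i_v| ≈ 0.0637; vertical flow is downward

Total head at PZ-1: h = 50.08 m (water level in the standpipe).
Pressure head at PZ-6: ψ = P/(ρg) = 734.1×1000 / (1000 × 9.81) = 74.83 m.
Total head at PZ-6: h = z + ψ = -27.31 + 74.83 = 47.52 m.
Δh = h(PZ-1) − h(PZ-6) = 50.08 − 47.52 = 2.56 m.
Vertical separation Δz = 12.85 − (-27.31) = 40.16 m.
|i_v| = |Δh| / Δz = 2.56 / 40.16 = 0.0637.
Head is higher in the shallow piezometer, so vertical flow is downward (recharge condition).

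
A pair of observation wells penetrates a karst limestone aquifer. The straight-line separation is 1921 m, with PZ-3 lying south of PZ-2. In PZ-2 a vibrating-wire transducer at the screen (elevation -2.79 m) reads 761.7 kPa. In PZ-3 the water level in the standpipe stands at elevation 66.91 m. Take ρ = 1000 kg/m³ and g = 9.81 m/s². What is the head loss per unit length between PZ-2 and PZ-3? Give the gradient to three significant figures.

Pressure head at PZ-2: ψ = P/(ρg) = 761.7×1000 / (1000 × 9.81) = 77.65 m.
Total head at PZ-2: h = z + ψ = -2.79 + 77.65 = 74.86 m.
Total head at PZ-3: h = 66.91 m (water level in the piezometer is the total head).
Head difference: h(PZ-2) − h(PZ-3) = 74.86 − 66.91 = 7.95 m.
Hydraulic gradient: i = |Δh| / L = 7.95 / 1921 = 0.00414.

i ≈ 0.00414 m/m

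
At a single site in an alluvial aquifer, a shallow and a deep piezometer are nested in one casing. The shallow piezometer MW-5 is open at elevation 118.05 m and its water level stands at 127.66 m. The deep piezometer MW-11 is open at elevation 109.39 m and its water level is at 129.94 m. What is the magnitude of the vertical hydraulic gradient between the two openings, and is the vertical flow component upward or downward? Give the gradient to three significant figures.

Total head at MW-5: h = 127.66 m (water level in the standpipe).
Total head at MW-11: h = 129.94 m.
Δh = h(MW-5) − h(MW-11) = 127.66 − 129.94 = -2.28 m.
Vertical separation Δz = 118.05 − 109.39 = 8.66 m.
|i_v| = |Δh| / Δz = 2.28 / 8.66 = 0.263.
Head is higher in the deep piezometer, so vertical flow is upward (discharge condition).

|i_v| ≈ 0.263; vertical flow is upward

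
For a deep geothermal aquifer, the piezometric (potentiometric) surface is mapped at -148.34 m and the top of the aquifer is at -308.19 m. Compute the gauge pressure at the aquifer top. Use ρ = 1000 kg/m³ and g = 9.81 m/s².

P ≈ 1570 kPa

Pressure head at the aquifer top: ψ = h − z = -148.34 − (-308.19) = 159.85 m.
P = ρgψ = 1000 × 9.81 × 159.85 = 1568128 Pa ≈ 1570 kPa.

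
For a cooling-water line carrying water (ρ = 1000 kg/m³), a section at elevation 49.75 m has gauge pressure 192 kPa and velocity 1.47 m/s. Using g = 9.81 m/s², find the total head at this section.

Pressure head ψ = P/(ρg) = 192×1000 / (1000 × 9.81) = 19.57 m.
Velocity head = v²/(2g) = 1.47² / (2 × 9.81) = 0.110 m.
h = z + ψ + v²/(2g) = 49.75 + 19.57 + 0.110 = 69.43 m.

h ≈ 69.43 m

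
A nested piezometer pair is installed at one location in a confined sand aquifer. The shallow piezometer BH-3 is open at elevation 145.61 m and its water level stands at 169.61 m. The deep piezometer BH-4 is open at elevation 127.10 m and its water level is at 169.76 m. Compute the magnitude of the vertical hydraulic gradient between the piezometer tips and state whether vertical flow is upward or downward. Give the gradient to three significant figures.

|i_v| ≈ 0.00810; vertical flow is upward

Total head at BH-3: h = 169.61 m (water level in the standpipe).
Total head at BH-4: h = 169.76 m.
Δh = h(BH-3) − h(BH-4) = 169.61 − 169.76 = -0.15 m.
Vertical separation Δz = 145.61 − 127.10 = 18.51 m.
|i_v| = |Δh| / Δz = 0.15 / 18.51 = 0.00810.
Head is higher in the deep piezometer, so vertical flow is upward (discharge condition).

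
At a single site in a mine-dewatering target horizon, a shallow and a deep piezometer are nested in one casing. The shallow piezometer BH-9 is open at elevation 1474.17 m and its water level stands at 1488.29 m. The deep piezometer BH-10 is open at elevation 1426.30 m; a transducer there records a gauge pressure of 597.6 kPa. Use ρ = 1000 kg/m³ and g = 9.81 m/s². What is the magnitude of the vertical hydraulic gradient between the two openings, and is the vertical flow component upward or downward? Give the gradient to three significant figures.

Total head at BH-9: h = 1488.29 m (water level in the standpipe).
Pressure head at BH-10: ψ = P/(ρg) = 597.6×1000 / (1000 × 9.81) = 60.92 m.
Total head at BH-10: h = z + ψ = 1426.30 + 60.92 = 1487.22 m.
Δh = h(BH-9) − h(BH-10) = 1488.29 − 1487.22 = 1.07 m.
Vertical separation Δz = 1474.17 − 1426.30 = 47.87 m.
|i_v| = |Δh| / Δz = 1.07 / 47.87 = 0.0224.
Head is higher in the shallow piezometer, so vertical flow is downward (recharge condition).

|i_v| ≈ 0.0224; vertical flow is downward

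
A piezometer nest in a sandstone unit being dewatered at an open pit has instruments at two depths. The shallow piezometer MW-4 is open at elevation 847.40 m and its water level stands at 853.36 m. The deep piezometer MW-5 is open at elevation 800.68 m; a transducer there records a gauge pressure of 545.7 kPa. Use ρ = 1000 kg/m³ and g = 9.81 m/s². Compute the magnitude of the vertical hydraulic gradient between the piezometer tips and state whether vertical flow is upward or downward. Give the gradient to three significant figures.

Total head at MW-4: h = 853.36 m (water level in the standpipe).
Pressure head at MW-5: ψ = P/(ρg) = 545.7×1000 / (1000 × 9.81) = 55.63 m.
Total head at MW-5: h = z + ψ = 800.68 + 55.63 = 856.31 m.
Δh = h(MW-4) − h(MW-5) = 853.36 − 856.31 = -2.95 m.
Vertical separation Δz = 847.40 − 800.68 = 46.72 m.
|i_v| = |Δh| / Δz = 2.95 / 46.72 = 0.0631.
Head is higher in the deep piezometer, so vertical flow is upward (discharge condition).

|i_v| ≈ 0.0631; vertical flow is upward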